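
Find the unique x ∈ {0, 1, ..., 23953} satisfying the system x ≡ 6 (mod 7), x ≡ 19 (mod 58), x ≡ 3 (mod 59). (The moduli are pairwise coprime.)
The moduli 7, 58, 59 are pairwise coprime, so by the CRT there is a unique solution mod 7·58·59 = 23954.
Solve by successive substitution. Start with x ≡ 6 (mod 7).
  Combine with x ≡ 19 (mod 58): write x = 6 + 7·t and require 6 + 7·t ≡ 19 (mod 58), i.e. 7·t ≡ 19 − 6 ≡ 13 (mod 58). Since 7^(−1) ≡ 25 (mod 58), t ≡ 25·13 ≡ 35 (mod 58). So x ≡ 6 + 7·35 = 251 (mod 406).
  Combine with x ≡ 3 (mod 59): write x = 251 + 406·t and require 251 + 406·t ≡ 3 (mod 59), i.e. 406·t ≡ 3 − 251 ≡ 47 (mod 59). Since 406^(−1) ≡ 42 (mod 59) (406 ≡ 52 (mod 59)), t ≡ 42·47 ≡ 27 (mod 59). So x ≡ 251 + 406·27 = 11213 (mod 23954).
Unique solution in [0, 23954): x = 11213.

Final answer: x ≡ 11213 (mod 23954); the representative in [0, 23954) is 11213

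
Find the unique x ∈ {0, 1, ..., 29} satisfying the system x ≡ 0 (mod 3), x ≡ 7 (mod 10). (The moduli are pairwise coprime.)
x ≡ 27 (mod 30); the representative in [0, 30) is 27

The moduli 3, 10 are pairwise coprime, so by the CRT there is a unique solution mod 3·10 = 30.
Solve by successive substitution. Start with x ≡ 0 (mod 3).
  Combine with x ≡ 7 (mod 10): write x = 3·t and require 3·t ≡ 7 (mod 10). Since 3^(−1) ≡ 7 (mod 10), t ≡ 7·7 ≡ 9 (mod 10). So x ≡ 3·9 = 27 (mod 30).
Unique solution in [0, 30): x = 27.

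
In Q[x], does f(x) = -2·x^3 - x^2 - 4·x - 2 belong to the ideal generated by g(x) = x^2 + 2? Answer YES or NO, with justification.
YES

In Q[x] the ideal (g) consists of all multiples of g, so f ∈ (g) iff g | f, i.e. iff the remainder of f on division by g is 0. Divide f by g (g is monic, so eliminate the leading term of the running remainder at each step):
  leading term -2·x^3: subtract (-2·x)·g(x) = -2·x^3 - 4·x, leaving -x^2 - 2
  leading term -x^2: subtract (-1)·g(x) = -x^2 - 2, leaving 0
The remainder is 0, so f(x) = g(x) · h(x) with h(x) = -2·x - 1. Hence g | f, i.e. f ∈ (g).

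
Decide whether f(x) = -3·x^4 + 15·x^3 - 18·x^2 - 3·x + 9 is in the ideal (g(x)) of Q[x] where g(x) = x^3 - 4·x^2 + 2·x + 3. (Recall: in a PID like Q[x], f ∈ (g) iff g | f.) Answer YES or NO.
YES

In Q[x] the ideal (g) consists of all multiples of g, so f ∈ (g) iff g | f, i.e. iff the remainder of f on division by g is 0. Divide f by g (g is monic, so eliminate the leading term of the running remainder at each step):
  leading term -3·x^4: subtract (-3·x)·g(x) = -3·x^4 + 12·x^3 - 6·x^2 - 9·x, leaving 3·x^3 - 12·x^2 + 6·x + 9
  leading term 3·x^3: subtract (3)·g(x) = 3·x^3 - 12·x^2 + 6·x + 9, leaving 0
The remainder is 0, so f(x) = g(x) · h(x) with h(x) = 3 - 3·x. Hence g | f, i.e. f ∈ (g).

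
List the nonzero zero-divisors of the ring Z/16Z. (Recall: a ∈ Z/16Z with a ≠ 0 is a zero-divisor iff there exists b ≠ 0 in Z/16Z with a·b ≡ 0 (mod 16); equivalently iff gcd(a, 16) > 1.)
An element a ∈ Z/16Z (with a ≠ 0) is a zero-divisor iff gcd(a, 16) > 1 (because a is a unit precisely when gcd(a, n) = 1, and in Z/nZ every nonzero, non-unit element is a zero-divisor). Scan a = 1, ..., 15 and keep those with gcd(a, 16) > 1:
  gcd(2, 16) = 2, gcd(4, 16) = 4, gcd(6, 16) = 2, gcd(8, 16) = 8, gcd(10, 16) = 2, gcd(12, 16) = 4, gcd(14, 16) = 2.
All other a ∈ {1, ..., 15} have gcd(a, 16) = 1 and are units. So the nonzero zero-divisors are exactly the 7 values of a appearing in this scan.

Final answer: nonzero zero-divisors of Z/16Z = {2, 4, 6, 8, 10, 12, 14}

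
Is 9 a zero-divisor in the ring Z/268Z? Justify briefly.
gcd(9, 268) = 1, so 9 is a unit in Z/268Z (it has a multiplicative inverse). A unit cannot be a zero-divisor: if 9·b ≡ 0 then multiplying both sides by 9^(−1) gives b ≡ 0. So 9 is not a zero-divisor.

Final answer: NO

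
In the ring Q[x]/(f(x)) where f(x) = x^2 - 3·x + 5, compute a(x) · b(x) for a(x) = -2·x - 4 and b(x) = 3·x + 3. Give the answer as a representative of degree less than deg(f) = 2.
First multiply in Q[x] without reducing: a · b = -6·x^2 - 18·x - 12. Now divide by f(x) = x^2 - 3·x + 5, eliminating the leading term at each step:
  leading term -6·x^2: subtract (-6)·f(x) = -6·x^2 + 18·x - 30, leaving 18 - 36·x
The degree is now < 2, so this is the remainder. Hence a · b ≡ 18 - 36·x in Q[x]/(f).

Final answer: a · b ≡ 18 - 36·x (mod f(x))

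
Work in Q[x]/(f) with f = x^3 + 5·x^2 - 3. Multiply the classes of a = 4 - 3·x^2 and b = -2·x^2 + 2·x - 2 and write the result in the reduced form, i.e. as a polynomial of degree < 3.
First multiply in Q[x] without reducing: a · b = 6·x^4 - 6·x^3 - 2·x^2 + 8·x - 8. Now divide by f(x) = x^3 + 5·x^2 - 3, eliminating the leading term at each step:
  leading term 6·x^4: subtract (6·x)·f(x) = 6·x^4 + 30·x^3 - 18·x, leaving -36·x^3 - 2·x^2 + 26·x - 8
  leading term -36·x^3: subtract (-36)·f(x) = -36·x^3 - 180·x^2 + 108, leaving 178·x^2 + 26·x - 116
The degree is now < 3, so this is the remainder. Hence a · b ≡ 178·x^2 + 26·x - 116 in Q[x]/(f).

Final answer: a · b ≡ 178·x^2 + 26·x - 116 (mod f(x))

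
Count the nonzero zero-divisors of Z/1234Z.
In Z/1234Z each nonzero element is either a unit (gcd with 1234 is 1) or a zero-divisor (gcd > 1). The number of units is φ(1234): factorise 1234 = 2 · 617, so φ(1234) = (2 − 1) · (617 − 1) = 1 · 616 = 616. The nonzero elements number 1234 − 1 = 1233. Hence the nonzero zero-divisors number 1233 − 616 = 617.

Final answer: Z/1234Z has 617 nonzero zero-divisors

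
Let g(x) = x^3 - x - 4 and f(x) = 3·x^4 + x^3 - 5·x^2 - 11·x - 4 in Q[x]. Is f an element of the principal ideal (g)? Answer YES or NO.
In Q[x] the ideal (g) consists of all multiples of g, so f ∈ (g) iff g | f, i.e. iff the remainder of f on division by g is 0. Divide f by g (g is monic, so eliminate the leading term of the running remainder at each step):
  leading term 3·x^4: subtract (3·x)·g(x) = 3·x^4 - 3·x^2 - 12·x, leaving x^3 - 2·x^2 + x - 4
  leading term x^3: subtract (1)·g(x) = x^3 - x - 4, leaving -2·x^2 + 2·x
The remainder r(x) = -2·x^2 + 2·x ≠ 0 (and deg r < deg g), so g ∤ f, i.e. f ∉ (g).

Final answer: NO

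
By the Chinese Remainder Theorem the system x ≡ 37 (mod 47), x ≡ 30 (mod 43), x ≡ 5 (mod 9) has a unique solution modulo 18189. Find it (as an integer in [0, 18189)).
The moduli 47, 43, 9 are pairwise coprime, so by the CRT there is a unique solution mod 47·43·9 = 18189.
Solve by successive substitution. Start with x ≡ 37 (mod 47).
  Combine with x ≡ 30 (mod 43): write x = 37 + 47·t and require 37 + 47·t ≡ 30 (mod 43), i.e. 47·t ≡ 30 − 37 ≡ 36 (mod 43). Since 47^(−1) ≡ 11 (mod 43) (47 ≡ 4 (mod 43)), t ≡ 11·36 ≡ 9 (mod 43). So x ≡ 37 + 47·9 = 460 (mod 2021).
  Combine with x ≡ 5 (mod 9): write x = 460 + 2021·t and require 460 + 2021·t ≡ 5 (mod 9), i.e. 2021·t ≡ 5 − 460 ≡ 4 (mod 9). Since 2021^(−1) ≡ 2 (mod 9) (2021 ≡ 5 (mod 9)), t ≡ 2·4 ≡ 8 (mod 9). So x ≡ 460 + 2021·8 = 16628 (mod 18189).
Unique solution in [0, 18189): x = 16628.

Final answer: x ≡ 16628 (mod 18189); the representative in [0, 18189) is 16628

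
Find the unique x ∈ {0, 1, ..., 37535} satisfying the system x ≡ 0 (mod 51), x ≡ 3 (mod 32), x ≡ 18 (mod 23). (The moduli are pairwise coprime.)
The moduli 51, 32, 23 are pairwise coprime, so by the CRT there is a unique solution mod 51·32·23 = 37536.
Solve by successive substitution. Start with x ≡ 0 (mod 51).
  Combine with x ≡ 3 (mod 32): write x = 51·t and require 51·t ≡ 3 (mod 32). Since 51^(−1) ≡ 27 (mod 32) (51 ≡ 19 (mod 32)), t ≡ 27·3 ≡ 17 (mod 32). So x ≡ 51·17 = 867 (mod 1632).
  Combine with x ≡ 18 (mod 23): write x = 867 + 1632·t and require 867 + 1632·t ≡ 18 (mod 23), i.e. 1632·t ≡ 18 − 867 ≡ 2 (mod 23). Since 1632^(−1) ≡ 22 (mod 23) (1632 ≡ 22 (mod 23)), t ≡ 22·2 ≡ 21 (mod 23). So x ≡ 867 + 1632·21 = 35139 (mod 37536).
Unique solution in [0, 37536): x = 35139.

Final answer: x ≡ 35139 (mod 37536); the representative in [0, 37536) is 35139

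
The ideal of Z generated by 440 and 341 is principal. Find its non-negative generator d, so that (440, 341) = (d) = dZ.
(440, 341) = (11); d = 11

In the PID Z, (a, b) is generated by gcd(a, b). Compute gcd(440, 341) with the extended Euclidean algorithm, tracking rows (r, s, t) with s·440 + t·341 = r:
  row A: (440, 1, 0)   [1·440 + 0·341 = 440]
  row B: (341, 0, 1)   [0·440 + 1·341 = 341]
  440 = 1·341 + 99   → row C = row A − 1·row B = (99, 1, −1)   [check: 1·440 − 1·341 = 99]
  341 = 3·99 + 44   → row D = row B − 3·row C = (44, −3, 4)   [check: −3·440 + 4·341 = 44]
  99 = 2·44 + 11   → row E = row C − 2·row D = (11, 7, −9)   [check: 7·440 − 9·341 = 11]
  44 = 4·11 + 0   → remainder 0, stop. gcd = 11 (last nonzero row E).
So gcd(440, 341) = 11, with Bézout identity 7·440 − 9·341 = 11. Containment (⊇): the Bézout identity exhibits 11 as an element of (440, 341), giving (11) ⊆ (440, 341). Containment (⊆): since 11 | 440 and 11 | 341 (440 = 11·40, 341 = 11·31), every Z-linear combination of 440 and 341 is divisible by 11, so (440, 341) ⊆ (11). Therefore (440, 341) = (11), d = 11.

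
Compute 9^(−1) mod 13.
9^(−1) ≡ 3 (mod 13)

Apply the extended Euclidean algorithm to (13, 9), tracking rows (r, s, t) with s·13 + t·9 = r. Each division r_prev = q·r_cur + r_new produces the new row as (previous row) − q·(current row):
  row A: (13, 1, 0)   [1·13 + 0·9 = 13]
  row B: (9, 0, 1)   [0·13 + 1·9 = 9]
  13 = 1·9 + 4   → row C = row A − 1·row B = (4, 1, −1)   [check: 1·13 − 1·9 = 4]
  9 = 2·4 + 1   → row D = row B − 2·row C = (1, −2, 3)   [check: −2·13 + 3·9 = 1]
  4 = 4·1 + 0   → remainder 0, stop. gcd = 1 (last nonzero row D).
The gcd is 1, so 9 is invertible mod 13. The last nonzero row gives −2·13 + 3·9 = 1, so t = 3. So 9^(−1) ≡ 3 (mod 13). Verify: 9 · 3 = 27 ≡ 1 (mod 13). ✓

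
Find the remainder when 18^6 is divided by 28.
8

Use repeated squaring. Binary(6) = 110. Walk through the bits of the exponent 6 left-to-right: at each bit after the leading one, square the running value, then multiply by 18 if the bit is 1 (always reducing mod 28):
  bit 1 = 1 (leading): start with 18.
  bit 2 = 1: square 18^2 = 324 ≡ 16; bit is 1, so multiply 16·18 = 288 ≡ 8 (mod 28).
  bit 3 = 0: square 8^2 = 64 ≡ 8 (mod 28).
Final value: 18^6 ≡ 8 (mod 28).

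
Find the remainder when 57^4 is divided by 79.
21

Use repeated squaring. Binary(4) = 100. Walk through the bits of the exponent 4 left-to-right: at each bit after the leading one, square the running value, then multiply by 57 if the bit is 1 (always reducing mod 79):
  bit 1 = 1 (leading): start with 57.
  bit 2 = 0: square 57^2 = 3249 ≡ 10 (mod 79).
  bit 3 = 0: square 10^2 = 100 ≡ 21 (mod 79).
Final value: 57^4 ≡ 21 (mod 79).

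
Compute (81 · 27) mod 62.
Reduce the factors first: 81 ≡ 19 (mod 62), so 81 · 27 ≡ 19 · 27 (mod 62). 19 · 27 = 513. Dividing by 62: 513 = 8·62 + 17. So (81 · 27) mod 62 = 17.

Final answer: 17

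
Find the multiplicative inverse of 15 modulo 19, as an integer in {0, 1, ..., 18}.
Apply the extended Euclidean algorithm to (19, 15), tracking rows (r, s, t) with s·19 + t·15 = r. Each division r_prev = q·r_cur + r_new produces the new row as (previous row) − q·(current row):
  row A: (19, 1, 0)   [1·19 + 0·15 = 19]
  row B: (15, 0, 1)   [0·19 + 1·15 = 15]
  19 = 1·15 + 4   → row C = row A − 1·row B = (4, 1, −1)   [check: 1·19 − 1·15 = 4]
  15 = 3·4 + 3   → row D = row B − 3·row C = (3, −3, 4)   [check: −3·19 + 4·15 = 3]
  4 = 1·3 + 1   → row E = row C − 1·row D = (1, 4, −5)   [check: 4·19 − 5·15 = 1]
  3 = 3·1 + 0   → remainder 0, stop. gcd = 1 (last nonzero row E).
The gcd is 1, so 15 is invertible mod 19. The last nonzero row gives 4·19 − 5·15 = 1, so t = −5. So 15^(−1) ≡ −5 ≡ 14 (mod 19). Verify: 15 · 14 = 210 ≡ 1 (mod 19). ✓

Final answer: 15^(−1) ≡ 14 (mod 19)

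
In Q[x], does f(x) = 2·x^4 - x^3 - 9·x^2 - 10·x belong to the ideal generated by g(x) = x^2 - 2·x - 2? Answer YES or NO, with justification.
In Q[x] the ideal (g) consists of all multiples of g, so f ∈ (g) iff g | f, i.e. iff the remainder of f on division by g is 0. Divide f by g (g is monic, so eliminate the leading term of the running remainder at each step):
  leading term 2·x^4: subtract (2·x^2)·g(x) = 2·x^4 - 4·x^3 - 4·x^2, leaving 3·x^3 - 5·x^2 - 10·x
  leading term 3·x^3: subtract (3·x)·g(x) = 3·x^3 - 6·x^2 - 6·x, leaving x^2 - 4·x
  leading term x^2: subtract (1)·g(x) = x^2 - 2·x - 2, leaving 2 - 2·x
The remainder r(x) = 2 - 2·x ≠ 0 (and deg r < deg g), so g ∤ f, i.e. f ∉ (g).

Final answer: NO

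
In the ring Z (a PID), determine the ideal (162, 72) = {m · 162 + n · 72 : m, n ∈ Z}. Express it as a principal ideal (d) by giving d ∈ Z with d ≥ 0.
(162, 72) = (18); d = 18

In the PID Z, (a, b) is generated by gcd(a, b). Compute gcd(162, 72) with the extended Euclidean algorithm, tracking rows (r, s, t) with s·162 + t·72 = r:
  row A: (162, 1, 0)   [1·162 + 0·72 = 162]
  row B: (72, 0, 1)   [0·162 + 1·72 = 72]
  162 = 2·72 + 18   → row C = row A − 2·row B = (18, 1, −2)   [check: 1·162 − 2·72 = 18]
  72 = 4·18 + 0   → remainder 0, stop. gcd = 18 (last nonzero row C).
So gcd(162, 72) = 18, with Bézout identity 1·162 − 2·72 = 18. Containment (⊇): the Bézout identity exhibits 18 as an element of (162, 72), giving (18) ⊆ (162, 72). Containment (⊆): since 18 | 162 and 18 | 72 (162 = 18·9, 72 = 18·4), every Z-linear combination of 162 and 72 is divisible by 18, so (162, 72) ⊆ (18). Therefore (162, 72) = (18), d = 18.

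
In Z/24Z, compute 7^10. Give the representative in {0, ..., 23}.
Use repeated squaring. Binary(10) = 1010. Walk through the bits of the exponent 10 left-to-right: at each bit after the leading one, square the running value, then multiply by 7 if the bit is 1 (always reducing mod 24):
  bit 1 = 1 (leading): start with 7.
  bit 2 = 0: square 7^2 = 49 ≡ 1 (mod 24).
  bit 3 = 1: square 1^2 = 1; bit is 1, so multiply 1·7 = 7 (mod 24).
  bit 4 = 0: square 7^2 = 49 ≡ 1 (mod 24).
Final value: 7^10 ≡ 1 (mod 24).

Final answer: 1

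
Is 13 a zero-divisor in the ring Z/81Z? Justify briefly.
NO

gcd(13, 81) = 1, so 13 is a unit in Z/81Z (it has a multiplicative inverse). A unit cannot be a zero-divisor: if 13·b ≡ 0 then multiplying both sides by 13^(−1) gives b ≡ 0. So 13 is not a zero-divisor.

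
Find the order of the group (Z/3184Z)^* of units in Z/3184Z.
|(Z/3184Z)^*| = 1584

(Z/3184Z)^* consists of the classes a with gcd(a, 3184) = 1, so its order is φ(3184). φ is multiplicative, with φ(p^e) = p^e − p^(e−1). Factorise 3184 = 2^4 · 199. Then
  φ(3184) = (2^4 − 2^3) · (199 − 1) = 8 · 198 = 1584.
Thus |(Z/3184Z)^*| = 1584.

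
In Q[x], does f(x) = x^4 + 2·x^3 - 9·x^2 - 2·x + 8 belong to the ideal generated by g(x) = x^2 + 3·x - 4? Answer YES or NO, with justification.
In Q[x] the ideal (g) consists of all multiples of g, so f ∈ (g) iff g | f, i.e. iff the remainder of f on division by g is 0. Divide f by g (g is monic, so eliminate the leading term of the running remainder at each step):
  leading term x^4: subtract (x^2)·g(x) = x^4 + 3·x^3 - 4·x^2, leaving -x^3 - 5·x^2 - 2·x + 8
  leading term -x^3: subtract (-x)·g(x) = -x^3 - 3·x^2 + 4·x, leaving -2·x^2 - 6·x + 8
  leading term -2·x^2: subtract (-2)·g(x) = -2·x^2 - 6·x + 8, leaving 0
The remainder is 0, so f(x) = g(x) · h(x) with h(x) = x^2 - x - 2. Hence g | f, i.e. f ∈ (g).

Final answer: YES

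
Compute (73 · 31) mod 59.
21

Reduce the factors first: 73 ≡ 14 (mod 59), so 73 · 31 ≡ 14 · 31 (mod 59). 14 · 31 = 434. Dividing by 59: 434 = 7·59 + 21. So (73 · 31) mod 59 = 21.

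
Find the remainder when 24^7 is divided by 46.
Use repeated squaring. Binary(7) = 111. Walk through the bits of the exponent 7 left-to-right: at each bit after the leading one, square the running value, then multiply by 24 if the bit is 1 (always reducing mod 46):
  bit 1 = 1 (leading): start with 24.
  bit 2 = 1: square 24^2 = 576 ≡ 24; bit is 1, so multiply 24·24 = 576 ≡ 24 (mod 46).
  bit 3 = 1: square 24^2 = 576 ≡ 24; bit is 1, so multiply 24·24 = 576 ≡ 24 (mod 46).
Final value: 24^7 ≡ 24 (mod 46).

Final answer: 24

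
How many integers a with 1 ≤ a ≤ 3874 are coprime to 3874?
1776

The number of a ∈ {1, ..., 3874} with gcd(a, 3874) = 1 is by definition Euler's totient φ(3874). φ is multiplicative, with φ(p^e) = p^e − p^(e−1). Factorise 3874 = 2 · 13 · 149. Then
  φ(3874) = (2 − 1) · (13 − 1) · (149 − 1) = 1 · 12 · 148 = 1776.
So there are 1776 such integers.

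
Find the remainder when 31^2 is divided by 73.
Use repeated squaring. Binary(2) = 10. Walk through the bits of the exponent 2 left-to-right: at each bit after the leading one, square the running value, then multiply by 31 if the bit is 1 (always reducing mod 73):
  bit 1 = 1 (leading): start with 31.
  bit 2 = 0: square 31^2 = 961 ≡ 12 (mod 73).
Final value: 31^2 ≡ 12 (mod 73).

Final answer: 12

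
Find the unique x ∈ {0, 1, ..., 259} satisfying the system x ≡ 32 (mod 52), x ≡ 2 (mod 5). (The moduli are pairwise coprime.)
The moduli 52, 5 are pairwise coprime, so by the CRT there is a unique solution mod 52·5 = 260.
Solve by successive substitution. Start with x ≡ 32 (mod 52).
  Combine with x ≡ 2 (mod 5): write x = 32 + 52·t and require 32 + 52·t ≡ 2 (mod 5), i.e. 52·t ≡ 2 − 32 ≡ 0 (mod 5). Since 52^(−1) ≡ 3 (mod 5) (52 ≡ 2 (mod 5)), t ≡ 3·0 ≡ 0 (mod 5). So x ≡ 32 + 52·0 = 32 (mod 260).
Unique solution in [0, 260): x = 32.

Final answer: x ≡ 32 (mod 260); the representative in [0, 260) is 32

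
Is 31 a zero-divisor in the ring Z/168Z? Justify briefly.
NO

gcd(31, 168) = 1, so 31 is a unit in Z/168Z (it has a multiplicative inverse). A unit cannot be a zero-divisor: if 31·b ≡ 0 then multiplying both sides by 31^(−1) gives b ≡ 0. So 31 is not a zero-divisor.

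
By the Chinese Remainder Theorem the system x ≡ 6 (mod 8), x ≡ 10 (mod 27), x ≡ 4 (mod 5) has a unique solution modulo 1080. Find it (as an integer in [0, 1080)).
x ≡ 334 (mod 1080); the representative in [0, 1080) is 334

The moduli 8, 27, 5 are pairwise coprime, so by the CRT there is a unique solution mod 8·27·5 = 1080.
Solve by successive substitution. Start with x ≡ 6 (mod 8).
  Combine with x ≡ 10 (mod 27): write x = 6 + 8·t and require 6 + 8·t ≡ 10 (mod 27), i.e. 8·t ≡ 10 − 6 ≡ 4 (mod 27). Since 8^(−1) ≡ 17 (mod 27), t ≡ 17·4 ≡ 14 (mod 27). So x ≡ 6 + 8·14 = 118 (mod 216).
  Combine with x ≡ 4 (mod 5): write x = 118 + 216·t and require 118 + 216·t ≡ 4 (mod 5), i.e. 216·t ≡ 4 − 118 ≡ 1 (mod 5). Since 216^(−1) ≡ 1 (mod 5) (216 ≡ 1 (mod 5)), t ≡ 1·1 ≡ 1 (mod 5). So x ≡ 118 + 216·1 = 334 (mod 1080).
Unique solution in [0, 1080): x = 334.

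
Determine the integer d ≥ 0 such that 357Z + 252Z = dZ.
In the PID Z, (a, b) is generated by gcd(a, b). Compute gcd(357, 252) with the extended Euclidean algorithm, tracking rows (r, s, t) with s·357 + t·252 = r:
  row A: (357, 1, 0)   [1·357 + 0·252 = 357]
  row B: (252, 0, 1)   [0·357 + 1·252 = 252]
  357 = 1·252 + 105   → row C = row A − 1·row B = (105, 1, −1)   [check: 1·357 − 1·252 = 105]
  252 = 2·105 + 42   → row D = row B − 2·row C = (42, −2, 3)   [check: −2·357 + 3·252 = 42]
  105 = 2·42 + 21   → row E = row C − 2·row D = (21, 5, −7)   [check: 5·357 − 7·252 = 21]
  42 = 2·21 + 0   → remainder 0, stop. gcd = 21 (last nonzero row E).
So gcd(357, 252) = 21, with Bézout identity 5·357 − 7·252 = 21. Containment (⊇): the Bézout identity exhibits 21 as an element of (357, 252), giving (21) ⊆ (357, 252). Containment (⊆): since 21 | 357 and 21 | 252 (357 = 21·17, 252 = 21·12), every Z-linear combination of 357 and 252 is divisible by 21, so (357, 252) ⊆ (21). Therefore (357, 252) = (21), d = 21.

Final answer: (357, 252) = (21); d = 21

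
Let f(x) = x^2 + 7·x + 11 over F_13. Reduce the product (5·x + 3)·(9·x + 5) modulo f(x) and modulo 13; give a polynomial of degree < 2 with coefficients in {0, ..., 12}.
Multiply as integer polynomials: a · b = 45·x^2 + 52·x + 15. Reducing coefficients mod 13: a · b ≡ 6·x^2 + 2. Now divide by f(x) = x^2 + 7·x + 11 in F_13[x], eliminating the leading term at each step:
  leading term 6·x^2: subtract (6)·f(x) = 6·x^2 + 3·x + 1, leaving 10·x + 1 (coefficients mod 13)
The degree is now < 2, so this is the remainder. Hence a · b ≡ 10·x + 1 in F_13[x]/(f).

Final answer: a · b ≡ 10·x + 1 (mod f(x))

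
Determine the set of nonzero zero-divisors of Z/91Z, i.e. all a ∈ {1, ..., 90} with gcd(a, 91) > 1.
An element a ∈ Z/91Z (with a ≠ 0) is a zero-divisor iff gcd(a, 91) > 1 (because a is a unit precisely when gcd(a, n) = 1, and in Z/nZ every nonzero, non-unit element is a zero-divisor). Scan a = 1, ..., 90 and keep those with gcd(a, 91) > 1:
  gcd(7, 91) = 7, gcd(13, 91) = 13, gcd(14, 91) = 7, gcd(21, 91) = 7, gcd(26, 91) = 13, gcd(28, 91) = 7, gcd(35, 91) = 7, gcd(39, 91) = 13, gcd(42, 91) = 7, gcd(49, 91) = 7, gcd(52, 91) = 13, gcd(56, 91) = 7, gcd(63, 91) = 7, gcd(65, 91) = 13, gcd(70, 91) = 7, gcd(77, 91) = 7, gcd(78, 91) = 13, gcd(84, 91) = 7.
All other a ∈ {1, ..., 90} have gcd(a, 91) = 1 and are units. So the nonzero zero-divisors are exactly the 18 values of a appearing in this scan.

Final answer: nonzero zero-divisors of Z/91Z = {7, 13, 14, 21, 26, 28, 35, 39, 42, 49, 52, 56, 63, 65, 70, 77, 78, 84}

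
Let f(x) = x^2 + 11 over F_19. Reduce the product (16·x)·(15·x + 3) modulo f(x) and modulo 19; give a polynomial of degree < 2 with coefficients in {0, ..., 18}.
a · b ≡ 10·x + 1 (mod f(x))

Multiply as integer polynomials: a · b = 240·x^2 + 48·x. Reducing coefficients mod 19: a · b ≡ 12·x^2 + 10·x. Now divide by f(x) = x^2 + 11 in F_19[x], eliminating the leading term at each step:
  leading term 12·x^2: subtract (12)·f(x) = 12·x^2 + 18, leaving 10·x + 1 (coefficients mod 19)
The degree is now < 2, so this is the remainder. Hence a · b ≡ 10·x + 1 in F_19[x]/(f).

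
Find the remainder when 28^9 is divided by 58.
28

Use repeated squaring. Binary(9) = 1001. Walk through the bits of the exponent 9 left-to-right: at each bit after the leading one, square the running value, then multiply by 28 if the bit is 1 (always reducing mod 58):
  bit 1 = 1 (leading): start with 28.
  bit 2 = 0: square 28^2 = 784 ≡ 30 (mod 58).
  bit 3 = 0: square 30^2 = 900 ≡ 30 (mod 58).
  bit 4 = 1: square 30^2 = 900 ≡ 30; bit is 1, so multiply 30·28 = 840 ≡ 28 (mod 58).
Final value: 28^9 ≡ 28 (mod 58).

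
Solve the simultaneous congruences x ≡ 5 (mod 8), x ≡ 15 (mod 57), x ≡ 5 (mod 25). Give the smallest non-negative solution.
The moduli 8, 57, 25 are pairwise coprime, so by the CRT there is a unique solution mod 8·57·25 = 11400.
Solve by successive substitution. Start with x ≡ 5 (mod 8).
  Combine with x ≡ 15 (mod 57): write x = 5 + 8·t and require 5 + 8·t ≡ 15 (mod 57), i.e. 8·t ≡ 15 − 5 ≡ 10 (mod 57). Since 8^(−1) ≡ 50 (mod 57), t ≡ 50·10 ≡ 44 (mod 57). So x ≡ 5 + 8·44 = 357 (mod 456).
  Combine with x ≡ 5 (mod 25): write x = 357 + 456·t and require 357 + 456·t ≡ 5 (mod 25), i.e. 456·t ≡ 5 − 357 ≡ 23 (mod 25). Since 456^(−1) ≡ 21 (mod 25) (456 ≡ 6 (mod 25)), t ≡ 21·23 ≡ 8 (mod 25). So x ≡ 357 + 456·8 = 4005 (mod 11400).
Unique solution in [0, 11400): x = 4005.

Final answer: x ≡ 4005 (mod 11400); the representative in [0, 11400) is 4005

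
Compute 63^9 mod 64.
Use repeated squaring. Binary(9) = 1001. Walk through the bits of the exponent 9 left-to-right: at each bit after the leading one, square the running value, then multiply by 63 if the bit is 1 (always reducing mod 64):
  bit 1 = 1 (leading): start with 63.
  bit 2 = 0: square 63^2 = 3969 ≡ 1 (mod 64).
  bit 3 = 0: square 1^2 = 1 (mod 64).
  bit 4 = 1: square 1^2 = 1; bit is 1, so multiply 1·63 = 63 (mod 64).
Final value: 63^9 ≡ 63 (mod 64).

Final answer: 63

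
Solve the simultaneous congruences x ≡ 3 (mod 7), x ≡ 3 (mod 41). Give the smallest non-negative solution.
x ≡ 3 (mod 287); the representative in [0, 287) is 3

The moduli 7, 41 are pairwise coprime, so by the CRT there is a unique solution mod 7·41 = 287.
Solve by successive substitution. Start with x ≡ 3 (mod 7).
  Combine with x ≡ 3 (mod 41): write x = 3 + 7·t and require 3 + 7·t ≡ 3 (mod 41), i.e. 7·t ≡ 3 − 3 ≡ 0 (mod 41). Since 7^(−1) ≡ 6 (mod 41), t ≡ 6·0 ≡ 0 (mod 41). So x ≡ 3 + 7·0 = 3 (mod 287).
Unique solution in [0, 287): x = 3.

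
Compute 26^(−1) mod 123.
26^(−1) ≡ 71 (mod 123)

Apply the extended Euclidean algorithm to (123, 26), tracking rows (r, s, t) with s·123 + t·26 = r. Each division r_prev = q·r_cur + r_new produces the new row as (previous row) − q·(current row):
  row A: (123, 1, 0)   [1·123 + 0·26 = 123]
  row B: (26, 0, 1)   [0·123 + 1·26 = 26]
  123 = 4·26 + 19   → row C = row A − 4·row B = (19, 1, −4)   [check: 1·123 − 4·26 = 19]
  26 = 1·19 + 7   → row D = row B − 1·row C = (7, −1, 5)   [check: −1·123 + 5·26 = 7]
  19 = 2·7 + 5   → row E = row C − 2·row D = (5, 3, −14)   [check: 3·123 − 14·26 = 5]
  7 = 1·5 + 2   → row F = row D − 1·row E = (2, −4, 19)   [check: −4·123 + 19·26 = 2]
  5 = 2·2 + 1   → row G = row E − 2·row F = (1, 11, −52)   [check: 11·123 − 52·26 = 1]
  2 = 2·1 + 0   → remainder 0, stop. gcd = 1 (last nonzero row G).
The gcd is 1, so 26 is invertible mod 123. The last nonzero row gives 11·123 − 52·26 = 1, so t = −52. So 26^(−1) ≡ −52 ≡ 71 (mod 123). Verify: 26 · 71 = 1846 ≡ 1 (mod 123). ✓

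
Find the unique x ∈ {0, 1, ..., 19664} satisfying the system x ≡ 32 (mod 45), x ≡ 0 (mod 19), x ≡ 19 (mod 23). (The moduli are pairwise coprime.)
The moduli 45, 19, 23 are pairwise coprime, so by the CRT there is a unique solution mod 45·19·23 = 19665.
Solve by successive substitution. Start with x ≡ 32 (mod 45).
  Combine with x ≡ 0 (mod 19): write x = 32 + 45·t and require 32 + 45·t ≡ 0 (mod 19), i.e. 45·t ≡ 0 − 32 ≡ 6 (mod 19). Since 45^(−1) ≡ 11 (mod 19) (45 ≡ 7 (mod 19)), t ≡ 11·6 ≡ 9 (mod 19). So x ≡ 32 + 45·9 = 437 (mod 855).
  Combine with x ≡ 19 (mod 23): write x = 437 + 855·t and require 437 + 855·t ≡ 19 (mod 23), i.e. 855·t ≡ 19 − 437 ≡ 19 (mod 23). Since 855^(−1) ≡ 6 (mod 23) (855 ≡ 4 (mod 23)), t ≡ 6·19 ≡ 22 (mod 23). So x ≡ 437 + 855·22 = 19247 (mod 19665).
Unique solution in [0, 19665): x = 19247.

Final answer: x ≡ 19247 (mod 19665); the representative in [0, 19665) is 19247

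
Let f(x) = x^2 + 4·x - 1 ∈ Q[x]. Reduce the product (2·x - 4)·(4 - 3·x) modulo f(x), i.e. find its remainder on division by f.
First multiply in Q[x] without reducing: a · b = -6·x^2 + 20·x - 16. Now divide by f(x) = x^2 + 4·x - 1, eliminating the leading term at each step:
  leading term -6·x^2: subtract (-6)·f(x) = -6·x^2 - 24·x + 6, leaving 44·x - 22
The degree is now < 2, so this is the remainder. Hence a · b ≡ 44·x - 22 in Q[x]/(f).

Final answer: a · b ≡ 44·x - 22 (mod f(x))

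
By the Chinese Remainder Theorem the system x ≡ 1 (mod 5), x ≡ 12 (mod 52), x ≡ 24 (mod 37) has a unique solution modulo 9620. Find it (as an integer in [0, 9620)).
The moduli 5, 52, 37 are pairwise coprime, so by the CRT there is a unique solution mod 5·52·37 = 9620.
Solve by successive substitution. Start with x ≡ 1 (mod 5).
  Combine with x ≡ 12 (mod 52): write x = 1 + 5·t and require 1 + 5·t ≡ 12 (mod 52), i.e. 5·t ≡ 12 − 1 ≡ 11 (mod 52). Since 5^(−1) ≡ 21 (mod 52), t ≡ 21·11 ≡ 23 (mod 52). So x ≡ 1 + 5·23 = 116 (mod 260).
  Combine with x ≡ 24 (mod 37): write x = 116 + 260·t and require 116 + 260·t ≡ 24 (mod 37), i.e. 260·t ≡ 24 − 116 ≡ 19 (mod 37). Since 260^(−1) ≡ 1 (mod 37) (260 ≡ 1 (mod 37)), t ≡ 1·19 ≡ 19 (mod 37). So x ≡ 116 + 260·19 = 5056 (mod 9620).
Unique solution in [0, 9620): x = 5056.

Final answer: x ≡ 5056 (mod 9620); the representative in [0, 9620) is 5056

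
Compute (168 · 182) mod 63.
Reduce the factors first: 168 ≡ 42, 182 ≡ 56 (mod 63), so 168 · 182 ≡ 42 · 56 (mod 63). 42 · 56 = 2352. Dividing by 63: 2352 = 37·63 + 21. So (168 · 182) mod 63 = 21.

Final answer: 21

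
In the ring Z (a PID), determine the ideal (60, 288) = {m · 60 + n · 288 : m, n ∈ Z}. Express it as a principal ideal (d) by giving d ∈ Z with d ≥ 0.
In the PID Z, (a, b) is generated by gcd(a, b). Compute gcd(288, 60) with the extended Euclidean algorithm, tracking rows (r, s, t) with s·288 + t·60 = r:
  row A: (288, 1, 0)   [1·288 + 0·60 = 288]
  row B: (60, 0, 1)   [0·288 + 1·60 = 60]
  288 = 4·60 + 48   → row C = row A − 4·row B = (48, 1, −4)   [check: 1·288 − 4·60 = 48]
  60 = 1·48 + 12   → row D = row B − 1·row C = (12, −1, 5)   [check: −1·288 + 5·60 = 12]
  48 = 4·12 + 0   → remainder 0, stop. gcd = 12 (last nonzero row D).
So gcd(60, 288) = 12, with Bézout identity −1·288 + 5·60 = 12. Containment (⊇): the Bézout identity exhibits 12 as an element of (60, 288), giving (12) ⊆ (60, 288). Containment (⊆): since 12 | 60 and 12 | 288 (60 = 12·5, 288 = 12·24), every Z-linear combination of 60 and 288 is divisible by 12, so (60, 288) ⊆ (12). Therefore (60, 288) = (12), d = 12.

Final answer: (60, 288) = (12); d = 12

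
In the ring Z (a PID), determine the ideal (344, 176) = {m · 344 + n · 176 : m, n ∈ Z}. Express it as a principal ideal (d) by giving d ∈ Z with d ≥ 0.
In the PID Z, (a, b) is generated by gcd(a, b). Compute gcd(344, 176) with the extended Euclidean algorithm, tracking rows (r, s, t) with s·344 + t·176 = r:
  row A: (344, 1, 0)   [1·344 + 0·176 = 344]
  row B: (176, 0, 1)   [0·344 + 1·176 = 176]
  344 = 1·176 + 168   → row C = row A − 1·row B = (168, 1, −1)   [check: 1·344 − 1·176 = 168]
  176 = 1·168 + 8   → row D = row B − 1·row C = (8, −1, 2)   [check: −1·344 + 2·176 = 8]
  168 = 21·8 + 0   → remainder 0, stop. gcd = 8 (last nonzero row D).
So gcd(344, 176) = 8, with Bézout identity −1·344 + 2·176 = 8. Containment (⊇): the Bézout identity exhibits 8 as an element of (344, 176), giving (8) ⊆ (344, 176). Containment (⊆): since 8 | 344 and 8 | 176 (344 = 8·43, 176 = 8·22), every Z-linear combination of 344 and 176 is divisible by 8, so (344, 176) ⊆ (8). Therefore (344, 176) = (8), d = 8.

Final answer: (344, 176) = (8); d = 8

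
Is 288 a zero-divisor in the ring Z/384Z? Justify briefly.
YES

gcd(288, 384) = 96 > 1, so 288 is not a unit in Z/384Z. In Z/nZ every nonzero non-unit is a zero-divisor: explicitly, take b = 384/gcd = 4 ≠ 0 (mod 384); then 288·4 = 1152 = 3·384, i.e. 288·4 ≡ 0 (mod 384). So 288 is a zero-divisor.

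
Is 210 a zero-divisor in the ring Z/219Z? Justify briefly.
gcd(210, 219) = 3 > 1, so 210 is not a unit in Z/219Z. In Z/nZ every nonzero non-unit is a zero-divisor: explicitly, take b = 219/gcd = 73 ≠ 0 (mod 219); then 210·73 = 15330 = 70·219, i.e. 210·73 ≡ 0 (mod 219). So 210 is a zero-divisor.

Final answer: YES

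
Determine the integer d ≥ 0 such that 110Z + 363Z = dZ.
(110, 363) = (11); d = 11

In the PID Z, (a, b) is generated by gcd(a, b). Compute gcd(363, 110) with the extended Euclidean algorithm, tracking rows (r, s, t) with s·363 + t·110 = r:
  row A: (363, 1, 0)   [1·363 + 0·110 = 363]
  row B: (110, 0, 1)   [0·363 + 1·110 = 110]
  363 = 3·110 + 33   → row C = row A − 3·row B = (33, 1, −3)   [check: 1·363 − 3·110 = 33]
  110 = 3·33 + 11   → row D = row B − 3·row C = (11, −3, 10)   [check: −3·363 + 10·110 = 11]
  33 = 3·11 + 0   → remainder 0, stop. gcd = 11 (last nonzero row D).
So gcd(110, 363) = 11, with Bézout identity −3·363 + 10·110 = 11. Containment (⊇): the Bézout identity exhibits 11 as an element of (110, 363), giving (11) ⊆ (110, 363). Containment (⊆): since 11 | 110 and 11 | 363 (110 = 11·10, 363 = 11·33), every Z-linear combination of 110 and 363 is divisible by 11, so (110, 363) ⊆ (11). Therefore (110, 363) = (11), d = 11.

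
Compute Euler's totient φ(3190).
φ(3190) = 1120

φ is multiplicative, with φ(p^e) = p^e − p^(e−1). Factorise 3190 = 2 · 5 · 11 · 29. Then
  φ(3190) = (2 − 1) · (5 − 1) · (11 − 1) · (29 − 1) = 1 · 4 · 10 · 28 = 1120.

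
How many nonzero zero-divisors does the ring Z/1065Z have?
In Z/1065Z each nonzero element is either a unit (gcd with 1065 is 1) or a zero-divisor (gcd > 1). The number of units is φ(1065): factorise 1065 = 3 · 5 · 71, so φ(1065) = (3 − 1) · (5 − 1) · (71 − 1) = 2 · 4 · 70 = 560. The nonzero elements number 1065 − 1 = 1064. Hence the nonzero zero-divisors number 1064 − 560 = 504.

Final answer: Z/1065Z has 504 nonzero zero-divisors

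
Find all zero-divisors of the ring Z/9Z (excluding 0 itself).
An element a ∈ Z/9Z (with a ≠ 0) is a zero-divisor iff gcd(a, 9) > 1 (because a is a unit precisely when gcd(a, n) = 1, and in Z/nZ every nonzero, non-unit element is a zero-divisor). Scan a = 1, ..., 8 and keep those with gcd(a, 9) > 1:
  gcd(3, 9) = 3, gcd(6, 9) = 3.
All other a ∈ {1, ..., 8} have gcd(a, 9) = 1 and are units. So the nonzero zero-divisors are exactly the 2 values of a appearing in this scan.

Final answer: nonzero zero-divisors of Z/9Z = {3, 6}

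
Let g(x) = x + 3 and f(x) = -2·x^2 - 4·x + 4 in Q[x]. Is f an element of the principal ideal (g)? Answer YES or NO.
NO

In Q[x] the ideal (g) consists of all multiples of g, so f ∈ (g) iff g | f, i.e. iff the remainder of f on division by g is 0. Divide f by g (g is monic, so eliminate the leading term of the running remainder at each step):
  leading term -2·x^2: subtract (-2·x)·g(x) = -2·x^2 - 6·x, leaving 2·x + 4
  leading term 2·x: subtract (2)·g(x) = 2·x + 6, leaving -2
The remainder r(x) = -2 ≠ 0 (and deg r < deg g), so g ∤ f, i.e. f ∉ (g).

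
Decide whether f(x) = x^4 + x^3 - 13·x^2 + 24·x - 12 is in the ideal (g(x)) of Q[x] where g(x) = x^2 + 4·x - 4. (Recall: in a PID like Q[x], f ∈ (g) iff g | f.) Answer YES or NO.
YES

In Q[x] the ideal (g) consists of all multiples of g, so f ∈ (g) iff g | f, i.e. iff the remainder of f on division by g is 0. Divide f by g (g is monic, so eliminate the leading term of the running remainder at each step):
  leading term x^4: subtract (x^2)·g(x) = x^4 + 4·x^3 - 4·x^2, leaving -3·x^3 - 9·x^2 + 24·x - 12
  leading term -3·x^3: subtract (-3·x)·g(x) = -3·x^3 - 12·x^2 + 12·x, leaving 3·x^2 + 12·x - 12
  leading term 3·x^2: subtract (3)·g(x) = 3·x^2 + 12·x - 12, leaving 0
The remainder is 0, so f(x) = g(x) · h(x) with h(x) = x^2 - 3·x + 3. Hence g | f, i.e. f ∈ (g).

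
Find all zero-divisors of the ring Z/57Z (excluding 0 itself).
An element a ∈ Z/57Z (with a ≠ 0) is a zero-divisor iff gcd(a, 57) > 1 (because a is a unit precisely when gcd(a, n) = 1, and in Z/nZ every nonzero, non-unit element is a zero-divisor). Scan a = 1, ..., 56 and keep those with gcd(a, 57) > 1:
  gcd(3, 57) = 3, gcd(6, 57) = 3, gcd(9, 57) = 3, gcd(12, 57) = 3, gcd(15, 57) = 3, gcd(18, 57) = 3, gcd(19, 57) = 19, gcd(21, 57) = 3, gcd(24, 57) = 3, gcd(27, 57) = 3, gcd(30, 57) = 3, gcd(33, 57) = 3, gcd(36, 57) = 3, gcd(38, 57) = 19, gcd(39, 57) = 3, gcd(42, 57) = 3, gcd(45, 57) = 3, gcd(48, 57) = 3, gcd(51, 57) = 3, gcd(54, 57) = 3.
All other a ∈ {1, ..., 56} have gcd(a, 57) = 1 and are units. So the nonzero zero-divisors are exactly the 20 values of a appearing in this scan.

Final answer: nonzero zero-divisors of Z/57Z = {3, 6, 9, 12, 15, 18, 19, 21, 24, 27, 30, 33, 36, 38, 39, 42, 45, 48, 51, 54}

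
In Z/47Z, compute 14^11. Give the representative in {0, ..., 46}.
Use repeated squaring. Binary(11) = 1011. Walk through the bits of the exponent 11 left-to-right: at each bit after the leading one, square the running value, then multiply by 14 if the bit is 1 (always reducing mod 47):
  bit 1 = 1 (leading): start with 14.
  bit 2 = 0: square 14^2 = 196 ≡ 8 (mod 47).
  bit 3 = 1: square 8^2 = 64 ≡ 17; bit is 1, so multiply 17·14 = 238 ≡ 3 (mod 47).
  bit 4 = 1: square 3^2 = 9; bit is 1, so multiply 9·14 = 126 ≡ 32 (mod 47).
Final value: 14^11 ≡ 32 (mod 47).

Final answer: 32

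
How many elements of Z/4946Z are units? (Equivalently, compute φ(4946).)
Z/4946Z has φ(4946) = 2472 units

An element a ∈ Z/4946Z is a unit iff gcd(a, 4946) = 1, so the number of units is φ(4946). φ is multiplicative, with φ(p^e) = p^e − p^(e−1). Factorise 4946 = 2 · 2473. Then
  φ(4946) = (2 − 1) · (2473 − 1) = 1 · 2472 = 2472.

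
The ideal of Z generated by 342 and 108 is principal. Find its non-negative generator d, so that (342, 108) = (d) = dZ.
In the PID Z, (a, b) is generated by gcd(a, b). Compute gcd(342, 108) with the extended Euclidean algorithm, tracking rows (r, s, t) with s·342 + t·108 = r:
  row A: (342, 1, 0)   [1·342 + 0·108 = 342]
  row B: (108, 0, 1)   [0·342 + 1·108 = 108]
  342 = 3·108 + 18   → row C = row A − 3·row B = (18, 1, −3)   [check: 1·342 − 3·108 = 18]
  108 = 6·18 + 0   → remainder 0, stop. gcd = 18 (last nonzero row C).
So gcd(342, 108) = 18, with Bézout identity 1·342 − 3·108 = 18. Containment (⊇): the Bézout identity exhibits 18 as an element of (342, 108), giving (18) ⊆ (342, 108). Containment (⊆): since 18 | 342 and 18 | 108 (342 = 18·19, 108 = 18·6), every Z-linear combination of 342 and 108 is divisible by 18, so (342, 108) ⊆ (18). Therefore (342, 108) = (18), d = 18.

Final answer: (342, 108) = (18); d = 18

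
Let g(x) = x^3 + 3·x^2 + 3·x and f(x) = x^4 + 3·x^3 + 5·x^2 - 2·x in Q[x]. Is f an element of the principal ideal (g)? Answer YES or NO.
NO

In Q[x] the ideal (g) consists of all multiples of g, so f ∈ (g) iff g | f, i.e. iff the remainder of f on division by g is 0. Divide f by g (g is monic, so eliminate the leading term of the running remainder at each step):
  leading term x^4: subtract (x)·g(x) = x^4 + 3·x^3 + 3·x^2, leaving 2·x^2 - 2·x
The remainder r(x) = 2·x^2 - 2·x ≠ 0 (and deg r < deg g), so g ∤ f, i.e. f ∉ (g).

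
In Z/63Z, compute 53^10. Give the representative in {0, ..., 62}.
46

Use repeated squaring. Binary(10) = 1010. Walk through the bits of the exponent 10 left-to-right: at each bit after the leading one, square the running value, then multiply by 53 if the bit is 1 (always reducing mod 63):
  bit 1 = 1 (leading): start with 53.
  bit 2 = 0: square 53^2 = 2809 ≡ 37 (mod 63).
  bit 3 = 1: square 37^2 = 1369 ≡ 46; bit is 1, so multiply 46·53 = 2438 ≡ 44 (mod 63).
  bit 4 = 0: square 44^2 = 1936 ≡ 46 (mod 63).
Final value: 53^10 ≡ 46 (mod 63).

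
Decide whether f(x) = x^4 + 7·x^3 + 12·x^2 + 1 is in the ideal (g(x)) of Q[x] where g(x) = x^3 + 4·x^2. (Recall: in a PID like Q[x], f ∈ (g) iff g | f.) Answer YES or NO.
NO

In Q[x] the ideal (g) consists of all multiples of g, so f ∈ (g) iff g | f, i.e. iff the remainder of f on division by g is 0. Divide f by g (g is monic, so eliminate the leading term of the running remainder at each step):
  leading term x^4: subtract (x)·g(x) = x^4 + 4·x^3, leaving 3·x^3 + 12·x^2 + 1
  leading term 3·x^3: subtract (3)·g(x) = 3·x^3 + 12·x^2, leaving 1
The remainder r(x) = 1 ≠ 0 (and deg r < deg g), so g ∤ f, i.e. f ∉ (g).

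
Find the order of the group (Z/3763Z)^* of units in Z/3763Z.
(Z/3763Z)^* consists of the classes a with gcd(a, 3763) = 1, so its order is φ(3763). φ is multiplicative, with φ(p^e) = p^e − p^(e−1). Factorise 3763 = 53 · 71. Then
  φ(3763) = (53 − 1) · (71 − 1) = 52 · 70 = 3640.
Thus |(Z/3763Z)^*| = 3640.

Final answer: |(Z/3763Z)^*| = 3640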